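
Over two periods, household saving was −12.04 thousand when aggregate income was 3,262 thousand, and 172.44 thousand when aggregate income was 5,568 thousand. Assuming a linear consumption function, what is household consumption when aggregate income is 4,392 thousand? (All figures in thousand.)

MPS = ΔS/ΔY = (172.44 − (-12.04))/(5568 − 3262) = 184.48/2306 = 0.08
MPC = 1 − MPS = 0.92
Autonomous saving = -12.04 − 0.08(3262) = -273, so a = 273
C = 273 + 0.92(4392) = 273 + 4040.64 = 4313.64

C = 4313.64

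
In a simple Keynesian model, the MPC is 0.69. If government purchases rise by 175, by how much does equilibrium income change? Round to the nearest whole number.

The multiplier is 1/(1 − MPC) = 1/0.31.
ΔY = 175/0.31 = 564.52 ≈ 565

ΔY ≈ 565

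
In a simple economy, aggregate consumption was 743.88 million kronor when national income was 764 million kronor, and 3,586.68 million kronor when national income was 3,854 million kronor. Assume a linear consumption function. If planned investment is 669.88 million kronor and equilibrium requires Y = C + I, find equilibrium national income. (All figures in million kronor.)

MPC = (3586.68 − 743.88)/(3854 − 764) = 2842.8/3090 = 0.92
a = 743.88 − 0.92(764) = 41
Equilibrium: Y = 41 + 0.92Y + 669.88
0.08Y = 710.88, so Y = 710.88/0.08 = 8886

Y = 8886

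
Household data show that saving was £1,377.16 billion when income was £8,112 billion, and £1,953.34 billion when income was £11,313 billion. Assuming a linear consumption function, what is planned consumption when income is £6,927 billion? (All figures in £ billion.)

C = 5763.14

MPS = ΔS/ΔY = (1953.34 − 1377.16)/(11313 − 8112) = 576.18/3201 = 0.18
MPC = 1 − MPS = 0.82
Autonomous saving = 1377.16 − 0.18(8112) = -83, so a = 83
C = 83 + 0.82(6927) = 83 + 5680.14 = 5763.14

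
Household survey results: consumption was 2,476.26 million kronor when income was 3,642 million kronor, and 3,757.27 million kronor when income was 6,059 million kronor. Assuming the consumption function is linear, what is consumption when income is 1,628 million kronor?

MPC = (3757.27 − 2476.26)/(6059 − 3642) = 1281.01/2417 = 0.53
a = 2476.26 − 0.53(3642) = 2476.26 − 1930.26 = 546
C = 546 + 0.53(1628) = 546 + 862.84 = 1408.84

C = 1408.84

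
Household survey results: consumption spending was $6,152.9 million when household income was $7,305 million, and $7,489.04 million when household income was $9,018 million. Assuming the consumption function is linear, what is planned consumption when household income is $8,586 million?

MPC = (7489.04 − 6152.9)/(9018 − 7305) = 1336.14/1713 = 0.78
a = 6152.9 − 0.78(7305) = 6152.9 − 5697.9 = 455
C = 455 + 0.78(8586) = 455 + 6697.08 = 7152.08

C = 7152.08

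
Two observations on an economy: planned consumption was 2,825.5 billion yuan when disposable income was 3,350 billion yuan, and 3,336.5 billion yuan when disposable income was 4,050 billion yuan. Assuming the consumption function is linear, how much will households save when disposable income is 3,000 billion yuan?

S = 430

MPC = (3336.5 − 2825.5)/(4050 − 3350) = 511/700 = 0.73
a = 2825.5 − 0.73(3350) = 2825.5 − 2445.5 = 380
C = 380 + 0.73(3000) = 2570
S = 3000 − 2570 = 430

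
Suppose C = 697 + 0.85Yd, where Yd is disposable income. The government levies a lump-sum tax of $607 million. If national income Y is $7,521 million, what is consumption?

C = 6573.9

Yd = Y − T = 7521 − 607 = 6914
C = 697 + 0.85(6914) = 697 + 5876.9 = 6573.9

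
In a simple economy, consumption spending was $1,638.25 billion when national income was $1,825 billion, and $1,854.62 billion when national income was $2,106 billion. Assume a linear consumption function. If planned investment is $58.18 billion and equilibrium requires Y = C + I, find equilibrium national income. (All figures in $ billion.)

Y = 1266

MPC = (1854.62 − 1638.25)/(2106 − 1825) = 216.37/281 = 0.77
a = 1638.25 − 0.77(1825) = 233
Equilibrium: Y = 233 + 0.77Y + 58.18
0.23Y = 291.18, so Y = 291.18/0.23 = 1266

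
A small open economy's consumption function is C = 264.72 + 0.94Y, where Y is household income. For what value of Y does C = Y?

Y = 4412

At break-even, C = Y: 264.72 + 0.94Y = Y
0.06Y = 264.72, so Y = 264.72/0.06 = 4412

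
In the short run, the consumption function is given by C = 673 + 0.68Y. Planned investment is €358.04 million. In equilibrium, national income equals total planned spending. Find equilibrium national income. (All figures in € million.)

Y = 3222

Y = C + I = 673 + 0.68Y + 358.04
Y − 0.68Y = 1031.04
0.32Y = 1031.04, so Y = 1031.04/0.32 = 3222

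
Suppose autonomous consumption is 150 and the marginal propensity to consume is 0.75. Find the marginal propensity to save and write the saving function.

MPS = 1 − MPC = 1 − 0.75 = 0.25
S = Y − C = -150 + 0.25Y

MPS = 0.25; S = -150 + 0.25Y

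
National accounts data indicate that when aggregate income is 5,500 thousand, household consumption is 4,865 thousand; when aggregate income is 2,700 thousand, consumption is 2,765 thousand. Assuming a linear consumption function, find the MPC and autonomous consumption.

MPC = 0.75; a = 740

MPC = ΔC/ΔY = (4865 − 2765)/(5500 − 2700) = 2100/2800 = 0.75
a = C − MPC·Y = 2765 − 0.75(2700) = 2765 − 2025 = 740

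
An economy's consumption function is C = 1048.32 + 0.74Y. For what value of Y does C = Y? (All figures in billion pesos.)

At break-even, C = Y: 1048.32 + 0.74Y = Y
0.26Y = 1048.32, so Y = 1048.32/0.26 = 4032

Y = 4032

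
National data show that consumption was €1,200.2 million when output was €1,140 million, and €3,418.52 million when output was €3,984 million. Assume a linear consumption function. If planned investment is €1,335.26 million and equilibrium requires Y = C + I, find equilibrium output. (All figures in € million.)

Y = 7483

MPC = (3418.52 − 1200.2)/(3984 − 1140) = 2218.32/2844 = 0.78
a = 1200.2 − 0.78(1140) = 311
Equilibrium: Y = 311 + 0.78Y + 1335.26
0.22Y = 1646.26, so Y = 1646.26/0.22 = 7483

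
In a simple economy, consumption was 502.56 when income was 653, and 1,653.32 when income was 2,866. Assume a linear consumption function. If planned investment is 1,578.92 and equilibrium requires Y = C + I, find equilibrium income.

MPC = (1653.32 − 502.56)/(2866 − 653) = 1150.76/2213 = 0.52
a = 502.56 − 0.52(653) = 163
Equilibrium: Y = 163 + 0.52Y + 1578.92
0.48Y = 1741.92, so Y = 1741.92/0.48 = 3629

Y = 3629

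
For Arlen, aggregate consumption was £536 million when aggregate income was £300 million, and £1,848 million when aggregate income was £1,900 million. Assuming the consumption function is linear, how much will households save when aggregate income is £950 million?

S = -119

MPC = (1848 − 536)/(1900 − 300) = 1312/1600 = 0.82
a = 536 − 0.82(300) = 536 − 246 = 290
C = 290 + 0.82(950) = 1069
S = 950 − 1069 = -119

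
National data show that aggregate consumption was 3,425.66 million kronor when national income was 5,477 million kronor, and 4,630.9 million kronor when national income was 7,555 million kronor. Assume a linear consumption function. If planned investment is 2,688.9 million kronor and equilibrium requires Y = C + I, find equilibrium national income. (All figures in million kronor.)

MPC = (4630.9 − 3425.66)/(7555 − 5477) = 1205.24/2078 = 0.58
a = 3425.66 − 0.58(5477) = 249
Equilibrium: Y = 249 + 0.58Y + 2688.9
0.42Y = 2937.9, so Y = 2937.9/0.42 = 6995

Y = 6995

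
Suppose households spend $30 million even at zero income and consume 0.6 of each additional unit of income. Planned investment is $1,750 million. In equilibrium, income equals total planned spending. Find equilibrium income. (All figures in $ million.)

Y = C + I = 30 + 0.6Y + 1750
Y − 0.6Y = 1780
0.4Y = 1780, so Y = 1780/0.4 = 4450

Y = 4450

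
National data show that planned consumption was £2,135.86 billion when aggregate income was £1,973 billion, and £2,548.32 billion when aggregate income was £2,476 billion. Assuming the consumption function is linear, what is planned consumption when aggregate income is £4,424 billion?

MPC = (2548.32 − 2135.86)/(2476 − 1973) = 412.46/503 = 0.82
a = 2135.86 − 0.82(1973) = 2135.86 − 1617.86 = 518
C = 518 + 0.82(4424) = 518 + 3627.68 = 4145.68

C = 4145.68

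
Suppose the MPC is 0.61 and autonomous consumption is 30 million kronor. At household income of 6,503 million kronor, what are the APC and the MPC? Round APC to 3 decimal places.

APC = 0.615; MPC = 0.61

MPC = 0.61 (the slope of the consumption function)
C = 30 + 0.61(6503) = 3996.83, so APC = 3996.83/6503 = 0.615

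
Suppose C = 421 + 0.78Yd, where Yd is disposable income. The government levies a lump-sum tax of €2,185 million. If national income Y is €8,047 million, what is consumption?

C = 4993.36

Yd = Y − T = 8047 − 2185 = 5862
C = 421 + 0.78(5862) = 421 + 4572.36 = 4993.36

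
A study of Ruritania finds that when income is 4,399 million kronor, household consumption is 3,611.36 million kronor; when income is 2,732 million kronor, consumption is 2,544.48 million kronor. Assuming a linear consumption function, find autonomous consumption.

MPC = ΔC/ΔY = (3611.36 − 2544.48)/(4399 − 2732) = 1066.88/1667 = 0.64
a = C − MPC·Y = 2544.48 − 0.64(2732) = 2544.48 − 1748.48 = 796

a = 796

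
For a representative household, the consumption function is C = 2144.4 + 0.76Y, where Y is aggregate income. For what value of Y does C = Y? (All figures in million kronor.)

Y = 8935

At break-even, C = Y: 2144.4 + 0.76Y = Y
0.24Y = 2144.4, so Y = 2144.4/0.24 = 8935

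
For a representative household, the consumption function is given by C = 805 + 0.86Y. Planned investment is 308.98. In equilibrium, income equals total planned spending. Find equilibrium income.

Y = 7957

Y = C + I = 805 + 0.86Y + 308.98
Y − 0.86Y = 1113.98
0.14Y = 1113.98, so Y = 1113.98/0.14 = 7957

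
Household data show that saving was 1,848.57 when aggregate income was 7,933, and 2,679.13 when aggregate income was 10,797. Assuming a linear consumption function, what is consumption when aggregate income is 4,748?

C = 3823.08

MPS = ΔS/ΔY = (2679.13 − 1848.57)/(10797 − 7933) = 830.56/2864 = 0.29
MPC = 1 − MPS = 0.71
Autonomous saving = 1848.57 − 0.29(7933) = -452, so a = 452
C = 452 + 0.71(4748) = 452 + 3371.08 = 3823.08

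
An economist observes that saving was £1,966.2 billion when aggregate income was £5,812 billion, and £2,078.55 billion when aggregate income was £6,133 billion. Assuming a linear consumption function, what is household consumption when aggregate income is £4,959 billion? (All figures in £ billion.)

MPS = ΔS/ΔY = (2078.55 − 1966.2)/(6133 − 5812) = 112.35/321 = 0.35
MPC = 1 − MPS = 0.65
Autonomous saving = 1966.2 − 0.35(5812) = -68, so a = 68
C = 68 + 0.65(4959) = 68 + 3223.35 = 3291.35

C = 3291.35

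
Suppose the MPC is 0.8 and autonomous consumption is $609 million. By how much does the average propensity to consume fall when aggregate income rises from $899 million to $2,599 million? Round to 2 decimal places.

ΔAPC = 0.44

At Y = 899: C = 609 + 0.8(899) = 1328.2, APC = 1328.2/899 = 1.477
At Y = 2599: C = 2688.2, APC = 2688.2/2599 = 1.034
Fall in APC = 1.477 − 1.034 = 0.443 ≈ 0.44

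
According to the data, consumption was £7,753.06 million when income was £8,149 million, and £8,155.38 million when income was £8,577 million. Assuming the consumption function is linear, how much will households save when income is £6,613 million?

MPC = (8155.38 − 7753.06)/(8577 − 8149) = 402.32/428 = 0.94
a = 7753.06 − 0.94(8149) = 7753.06 − 7660.06 = 93
C = 93 + 0.94(6613) = 6309.22
S = 6613 − 6309.22 = 303.78

S = 303.78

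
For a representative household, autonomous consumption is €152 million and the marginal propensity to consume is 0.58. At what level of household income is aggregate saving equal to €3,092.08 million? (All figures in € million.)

Y = 7724

S = Y − C = -152 + 0.42Y
-152 + 0.42Y = 3092.08, so 0.42Y = 3244.08 and Y = 7724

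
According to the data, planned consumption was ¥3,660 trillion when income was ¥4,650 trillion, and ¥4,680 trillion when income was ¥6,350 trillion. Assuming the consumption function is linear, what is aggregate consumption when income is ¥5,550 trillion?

MPC = (4680 − 3660)/(6350 − 4650) = 1020/1700 = 0.6
a = 3660 − 0.6(4650) = 3660 − 2790 = 870
C = 870 + 0.6(5550) = 870 + 3330 = 4200

C = 4200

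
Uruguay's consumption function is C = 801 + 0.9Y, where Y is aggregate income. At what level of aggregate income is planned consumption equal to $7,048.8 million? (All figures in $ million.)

Y = 6942

801 + 0.9Y = 7048.8
0.9Y = 6247.8, so Y = 6247.8/0.9 = 6942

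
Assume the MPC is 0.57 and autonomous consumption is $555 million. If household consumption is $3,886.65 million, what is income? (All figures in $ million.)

555 + 0.57Y = 3886.65
0.57Y = 3331.65, so Y = 3331.65/0.57 = 5845

Y = 5845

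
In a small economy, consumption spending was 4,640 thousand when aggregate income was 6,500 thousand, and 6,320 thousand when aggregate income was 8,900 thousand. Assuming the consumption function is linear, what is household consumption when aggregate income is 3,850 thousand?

C = 2785

MPC = (6320 − 4640)/(8900 − 6500) = 1680/2400 = 0.7
a = 4640 − 0.7(6500) = 4640 − 4550 = 90
C = 90 + 0.7(3850) = 90 + 2695 = 2785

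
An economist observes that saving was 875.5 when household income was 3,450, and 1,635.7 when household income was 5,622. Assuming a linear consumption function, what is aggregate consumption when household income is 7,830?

MPS = ΔS/ΔY = (1635.7 − 875.5)/(5622 − 3450) = 760.2/2172 = 0.35
MPC = 1 − MPS = 0.65
Autonomous saving = 875.5 − 0.35(3450) = -332, so a = 332
C = 332 + 0.65(7830) = 332 + 5089.5 = 5421.5

C = 5421.5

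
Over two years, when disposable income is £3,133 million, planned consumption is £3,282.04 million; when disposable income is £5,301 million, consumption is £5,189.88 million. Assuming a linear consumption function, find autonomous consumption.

MPC = ΔC/ΔY = (5189.88 − 3282.04)/(5301 − 3133) = 1907.84/2168 = 0.88
a = C − MPC·Y = 3282.04 − 0.88(3133) = 3282.04 − 2757.04 = 525

a = 525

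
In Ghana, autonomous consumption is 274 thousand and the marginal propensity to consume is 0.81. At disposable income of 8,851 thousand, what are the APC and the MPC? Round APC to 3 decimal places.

MPC = 0.81 (the slope of the consumption function)
C = 274 + 0.81(8851) = 7443.31, so APC = 7443.31/8851 = 0.841

APC = 0.841; MPC = 0.81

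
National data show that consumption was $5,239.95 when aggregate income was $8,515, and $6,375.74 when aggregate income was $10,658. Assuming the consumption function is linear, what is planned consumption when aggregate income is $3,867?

MPC = (6375.74 − 5239.95)/(10658 − 8515) = 1135.79/2143 = 0.53
a = 5239.95 − 0.53(8515) = 5239.95 − 4512.95 = 727
C = 727 + 0.53(3867) = 727 + 2049.51 = 2776.51

C = 2776.51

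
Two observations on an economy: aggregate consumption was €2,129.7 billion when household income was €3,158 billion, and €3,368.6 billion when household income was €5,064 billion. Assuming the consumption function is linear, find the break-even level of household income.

Y = 220

MPC = (3368.6 − 2129.7)/(5064 − 3158) = 1238.9/1906 = 0.65
a = 2129.7 − 0.65(3158) = 2129.7 − 2052.7 = 77
Break-even: Y = a/(1−MPC) = 77/0.35 = 220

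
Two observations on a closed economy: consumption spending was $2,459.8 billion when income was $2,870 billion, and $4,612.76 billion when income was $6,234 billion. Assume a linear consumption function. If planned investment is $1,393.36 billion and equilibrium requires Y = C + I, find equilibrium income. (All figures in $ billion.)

MPC = (4612.76 − 2459.8)/(6234 − 2870) = 2152.96/3364 = 0.64
a = 2459.8 − 0.64(2870) = 623
Equilibrium: Y = 623 + 0.64Y + 1393.36
0.36Y = 2016.36, so Y = 2016.36/0.36 = 5601

Y = 5601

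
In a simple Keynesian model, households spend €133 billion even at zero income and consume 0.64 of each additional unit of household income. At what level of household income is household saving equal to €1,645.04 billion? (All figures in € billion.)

Y = 4939

S = Y − C = -133 + 0.36Y
-133 + 0.36Y = 1645.04, so 0.36Y = 1778.04 and Y = 4939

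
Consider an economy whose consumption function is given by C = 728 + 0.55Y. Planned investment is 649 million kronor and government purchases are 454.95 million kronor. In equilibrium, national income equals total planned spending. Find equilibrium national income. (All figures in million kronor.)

Y = 4071

Y = C + I + G = 728 + 0.55Y + 649 + 454.95
Y − 0.55Y = 1831.95
0.45Y = 1831.95, so Y = 1831.95/0.45 = 4071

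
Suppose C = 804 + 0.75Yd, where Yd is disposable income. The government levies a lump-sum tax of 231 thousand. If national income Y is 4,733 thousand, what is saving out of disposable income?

S = 321.5

Yd = Y − T = 4733 − 231 = 4502
C = 804 + 0.75(4502) = 804 + 3376.5 = 4180.5
S = Yd − C = 4502 − 4180.5 = 321.5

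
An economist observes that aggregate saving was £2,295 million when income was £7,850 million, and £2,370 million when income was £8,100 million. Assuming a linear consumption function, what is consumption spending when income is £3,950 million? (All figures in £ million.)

C = 2825

MPS = ΔS/ΔY = (2370 − 2295)/(8100 − 7850) = 75/250 = 0.3
MPC = 1 − MPS = 0.7
Autonomous saving = 2295 − 0.3(7850) = -60, so a = 60
C = 60 + 0.7(3950) = 60 + 2765 = 2825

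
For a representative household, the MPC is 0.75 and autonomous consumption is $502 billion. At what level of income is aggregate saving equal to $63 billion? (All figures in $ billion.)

Y = 2260

S = Y − C = -502 + 0.25Y
-502 + 0.25Y = 63, so 0.25Y = 565 and Y = 2260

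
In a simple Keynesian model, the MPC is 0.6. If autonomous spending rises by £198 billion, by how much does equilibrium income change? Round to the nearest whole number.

ΔY ≈ 495

The multiplier is 1/(1 − MPC) = 1/0.4.
ΔY = 198/0.4 = 495.00 ≈ 495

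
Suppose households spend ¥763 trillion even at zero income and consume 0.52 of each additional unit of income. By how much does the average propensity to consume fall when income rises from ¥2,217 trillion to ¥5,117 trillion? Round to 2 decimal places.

ΔAPC = 0.20

At Y = 2217: C = 763 + 0.52(2217) = 1915.84, APC = 1915.84/2217 = 0.864
At Y = 5117: C = 3423.84, APC = 3423.84/5117 = 0.669
Fall in APC = 0.864 − 0.669 = 0.195 ≈ 0.20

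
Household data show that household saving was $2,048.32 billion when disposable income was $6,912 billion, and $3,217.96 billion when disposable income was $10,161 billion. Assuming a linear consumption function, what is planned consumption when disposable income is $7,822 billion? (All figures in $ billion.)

C = 5446.08

MPS = ΔS/ΔY = (3217.96 − 2048.32)/(10161 − 6912) = 1169.64/3249 = 0.36
MPC = 1 − MPS = 0.64
Autonomous saving = 2048.32 − 0.36(6912) = -440, so a = 440
C = 440 + 0.64(7822) = 440 + 5006.08 = 5446.08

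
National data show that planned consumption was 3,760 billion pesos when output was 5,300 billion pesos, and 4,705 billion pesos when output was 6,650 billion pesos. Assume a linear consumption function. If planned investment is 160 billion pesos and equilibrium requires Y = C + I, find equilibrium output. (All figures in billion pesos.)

Y = 700

MPC = (4705 − 3760)/(6650 − 5300) = 945/1350 = 0.7
a = 3760 − 0.7(5300) = 50
Equilibrium: Y = 50 + 0.7Y + 160
0.3Y = 210, so Y = 210/0.3 = 700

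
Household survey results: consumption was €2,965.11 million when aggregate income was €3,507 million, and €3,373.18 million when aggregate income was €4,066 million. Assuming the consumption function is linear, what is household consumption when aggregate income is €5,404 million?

C = 4349.92

MPC = (3373.18 − 2965.11)/(4066 − 3507) = 408.07/559 = 0.73
a = 2965.11 − 0.73(3507) = 2965.11 − 2560.11 = 405
C = 405 + 0.73(5404) = 405 + 3944.92 = 4349.92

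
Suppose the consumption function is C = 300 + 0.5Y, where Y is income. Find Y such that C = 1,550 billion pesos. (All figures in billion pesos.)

Y = 2500

300 + 0.5Y = 1550
0.5Y = 1250, so Y = 1250/0.5 = 2500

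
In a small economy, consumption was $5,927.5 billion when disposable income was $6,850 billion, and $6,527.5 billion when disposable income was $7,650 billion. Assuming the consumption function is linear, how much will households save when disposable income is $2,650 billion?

S = -127.5

MPC = (6527.5 − 5927.5)/(7650 − 6850) = 600/800 = 0.75
a = 5927.5 − 0.75(6850) = 5927.5 − 5137.5 = 790
C = 790 + 0.75(2650) = 2777.5
S = 2650 − 2777.5 = -127.5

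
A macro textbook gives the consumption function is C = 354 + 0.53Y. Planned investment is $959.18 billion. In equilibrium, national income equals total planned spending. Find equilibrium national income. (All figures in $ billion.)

Y = C + I = 354 + 0.53Y + 959.18
Y − 0.53Y = 1313.18
0.47Y = 1313.18, so Y = 1313.18/0.47 = 2794

Y = 2794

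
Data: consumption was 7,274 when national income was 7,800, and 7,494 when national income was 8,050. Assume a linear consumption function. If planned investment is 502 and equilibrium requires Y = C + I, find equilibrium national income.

Y = 7600

MPC = (7494 − 7274)/(8050 − 7800) = 220/250 = 0.88
a = 7274 − 0.88(7800) = 410
Equilibrium: Y = 410 + 0.88Y + 502
0.12Y = 912, so Y = 912/0.12 = 7600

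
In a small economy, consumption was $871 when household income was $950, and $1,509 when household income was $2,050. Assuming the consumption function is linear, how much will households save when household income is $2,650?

S = 793

MPC = (1509 − 871)/(2050 − 950) = 638/1100 = 0.58
a = 871 − 0.58(950) = 871 − 551 = 320
C = 320 + 0.58(2650) = 1857
S = 2650 − 1857 = 793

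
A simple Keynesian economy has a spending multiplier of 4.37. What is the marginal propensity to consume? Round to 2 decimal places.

MPC = 0.77

k = 1/(1 − MPC), so 1 − MPC = 1/k = 1/4.37 = 0.2288
MPC = 1 − 0.2288 = 0.77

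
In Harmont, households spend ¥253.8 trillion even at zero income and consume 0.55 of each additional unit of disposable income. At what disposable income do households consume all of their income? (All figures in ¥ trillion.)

At break-even, C = Y: 253.8 + 0.55Y = Y
0.45Y = 253.8, so Y = 253.8/0.45 = 564

Y = 564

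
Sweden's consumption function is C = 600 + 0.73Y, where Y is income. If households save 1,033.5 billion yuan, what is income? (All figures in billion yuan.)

Y = 6050

S = Y − C = -600 + 0.27Y
-600 + 0.27Y = 1033.5, so 0.27Y = 1633.5 and Y = 6050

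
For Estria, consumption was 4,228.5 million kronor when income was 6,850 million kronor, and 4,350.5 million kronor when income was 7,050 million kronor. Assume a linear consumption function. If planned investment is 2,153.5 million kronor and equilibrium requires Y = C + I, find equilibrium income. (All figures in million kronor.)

MPC = (4350.5 − 4228.5)/(7050 − 6850) = 122/200 = 0.61
a = 4228.5 − 0.61(6850) = 50
Equilibrium: Y = 50 + 0.61Y + 2153.5
0.39Y = 2203.5, so Y = 2203.5/0.39 = 5650

Y = 5650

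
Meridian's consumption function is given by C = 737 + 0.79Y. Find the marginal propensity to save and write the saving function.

MPS = 1 − MPC = 1 − 0.79 = 0.21
S = Y − C = -737 + 0.21Y

MPS = 0.21; S = -737 + 0.21Y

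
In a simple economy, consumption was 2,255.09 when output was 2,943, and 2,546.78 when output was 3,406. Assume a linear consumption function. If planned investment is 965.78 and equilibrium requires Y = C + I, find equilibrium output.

MPC = (2546.78 − 2255.09)/(3406 − 2943) = 291.69/463 = 0.63
a = 2255.09 − 0.63(2943) = 401
Equilibrium: Y = 401 + 0.63Y + 965.78
0.37Y = 1366.78, so Y = 1366.78/0.37 = 3694

Y = 3694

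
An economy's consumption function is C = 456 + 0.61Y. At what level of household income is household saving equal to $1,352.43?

Y = 4637

S = Y − C = -456 + 0.39Y
-456 + 0.39Y = 1352.43, so 0.39Y = 1808.43 and Y = 4637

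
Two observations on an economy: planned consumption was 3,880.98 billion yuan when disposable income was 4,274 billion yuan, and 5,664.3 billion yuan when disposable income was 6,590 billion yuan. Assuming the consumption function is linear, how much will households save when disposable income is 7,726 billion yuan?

S = 1186.98

MPC = (5664.3 − 3880.98)/(6590 − 4274) = 1783.32/2316 = 0.77
a = 3880.98 − 0.77(4274) = 3880.98 − 3290.98 = 590
C = 590 + 0.77(7726) = 6539.02
S = 7726 − 6539.02 = 1186.98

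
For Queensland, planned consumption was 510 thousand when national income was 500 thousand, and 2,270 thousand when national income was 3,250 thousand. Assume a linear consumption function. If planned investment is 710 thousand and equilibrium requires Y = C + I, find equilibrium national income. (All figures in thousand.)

Y = 2500

MPC = (2270 − 510)/(3250 − 500) = 1760/2750 = 0.64
a = 510 − 0.64(500) = 190
Equilibrium: Y = 190 + 0.64Y + 710
0.36Y = 900, so Y = 900/0.36 = 2500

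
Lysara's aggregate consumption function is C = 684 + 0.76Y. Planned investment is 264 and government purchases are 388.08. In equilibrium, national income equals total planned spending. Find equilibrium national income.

Y = C + I + G = 684 + 0.76Y + 264 + 388.08
Y − 0.76Y = 1336.08
0.24Y = 1336.08, so Y = 1336.08/0.24 = 5567

Y = 5567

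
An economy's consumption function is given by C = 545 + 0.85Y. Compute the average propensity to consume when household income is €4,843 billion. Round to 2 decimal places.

APC = 0.96

C = 545 + 0.85(4843) = 4661.55
APC = C/Y = 4661.55/4843 = 0.96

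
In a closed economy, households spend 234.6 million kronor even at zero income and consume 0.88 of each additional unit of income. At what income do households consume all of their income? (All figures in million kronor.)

At break-even, C = Y: 234.6 + 0.88Y = Y
0.12Y = 234.6, so Y = 234.6/0.12 = 1955

Y = 1955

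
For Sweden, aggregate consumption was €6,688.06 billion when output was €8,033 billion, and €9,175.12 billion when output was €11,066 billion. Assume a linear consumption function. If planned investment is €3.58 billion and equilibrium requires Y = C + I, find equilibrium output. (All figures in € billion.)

MPC = (9175.12 − 6688.06)/(11066 − 8033) = 2487.06/3033 = 0.82
a = 6688.06 − 0.82(8033) = 101
Equilibrium: Y = 101 + 0.82Y + 3.58
0.18Y = 104.58, so Y = 104.58/0.18 = 581

Y = 581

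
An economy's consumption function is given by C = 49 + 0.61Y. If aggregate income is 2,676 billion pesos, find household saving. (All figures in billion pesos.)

S = 994.64

C = 49 + 0.61(2676) = 49 + 1632.36 = 1681.36
S = Y − C = 2676 − 1681.36 = 994.64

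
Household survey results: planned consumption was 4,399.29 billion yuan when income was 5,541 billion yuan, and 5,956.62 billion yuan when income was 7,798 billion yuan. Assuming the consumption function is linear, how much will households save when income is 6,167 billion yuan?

S = 1335.77

MPC = (5956.62 − 4399.29)/(7798 − 5541) = 1557.33/2257 = 0.69
a = 4399.29 − 0.69(5541) = 4399.29 − 3823.29 = 576
C = 576 + 0.69(6167) = 4831.23
S = 6167 − 4831.23 = 1335.77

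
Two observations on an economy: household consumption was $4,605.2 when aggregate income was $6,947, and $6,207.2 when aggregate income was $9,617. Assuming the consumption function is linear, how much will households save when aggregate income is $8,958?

MPC = (6207.2 − 4605.2)/(9617 − 6947) = 1602/2670 = 0.6
a = 4605.2 − 0.6(6947) = 4605.2 − 4168.2 = 437
C = 437 + 0.6(8958) = 5811.8
S = 8958 − 5811.8 = 3146.2

S = 3146.2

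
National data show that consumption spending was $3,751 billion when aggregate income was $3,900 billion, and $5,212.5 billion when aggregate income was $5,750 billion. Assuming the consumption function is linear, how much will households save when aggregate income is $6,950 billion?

S = 789.5

MPC = (5212.5 − 3751)/(5750 − 3900) = 1461.5/1850 = 0.79
a = 3751 − 0.79(3900) = 3751 − 3081 = 670
C = 670 + 0.79(6950) = 6160.5
S = 6950 − 6160.5 = 789.5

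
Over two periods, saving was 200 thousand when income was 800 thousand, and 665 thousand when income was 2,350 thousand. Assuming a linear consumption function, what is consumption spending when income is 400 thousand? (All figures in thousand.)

MPS = ΔS/ΔY = (665 − 200)/(2350 − 800) = 465/1550 = 0.3
MPC = 1 − MPS = 0.7
Autonomous saving = 200 − 0.3(800) = -40, so a = 40
C = 40 + 0.7(400) = 40 + 280 = 320

C = 320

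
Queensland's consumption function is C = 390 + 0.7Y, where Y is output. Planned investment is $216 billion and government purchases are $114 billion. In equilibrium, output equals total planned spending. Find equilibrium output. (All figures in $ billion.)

Y = C + I + G = 390 + 0.7Y + 216 + 114
Y − 0.7Y = 720
0.3Y = 720, so Y = 720/0.3 = 2400

Y = 2400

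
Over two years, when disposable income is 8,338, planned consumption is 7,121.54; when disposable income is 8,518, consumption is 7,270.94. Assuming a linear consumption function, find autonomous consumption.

a = 201

MPC = ΔC/ΔY = (7270.94 − 7121.54)/(8518 − 8338) = 149.4/180 = 0.83
a = C − MPC·Y = 7121.54 − 0.83(8338) = 7121.54 − 6920.54 = 201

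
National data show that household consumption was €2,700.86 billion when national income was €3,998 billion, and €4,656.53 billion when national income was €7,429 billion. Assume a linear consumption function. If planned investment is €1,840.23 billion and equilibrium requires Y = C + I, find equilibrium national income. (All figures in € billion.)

MPC = (4656.53 − 2700.86)/(7429 − 3998) = 1955.67/3431 = 0.57
a = 2700.86 − 0.57(3998) = 422
Equilibrium: Y = 422 + 0.57Y + 1840.23
0.43Y = 2262.23, so Y = 2262.23/0.43 = 5261

Y = 5261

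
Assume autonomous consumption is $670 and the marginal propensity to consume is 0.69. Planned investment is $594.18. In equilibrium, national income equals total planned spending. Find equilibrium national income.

Y = C + I = 670 + 0.69Y + 594.18
Y − 0.69Y = 1264.18
0.31Y = 1264.18, so Y = 1264.18/0.31 = 4078

Y = 4078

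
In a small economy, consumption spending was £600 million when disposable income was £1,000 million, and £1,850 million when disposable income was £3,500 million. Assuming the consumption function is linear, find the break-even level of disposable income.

Y = 200

MPC = (1850 − 600)/(3500 − 1000) = 1250/2500 = 0.5
a = 600 − 0.5(1000) = 600 − 500 = 100
Break-even: Y = a/(1−MPC) = 100/0.5 = 200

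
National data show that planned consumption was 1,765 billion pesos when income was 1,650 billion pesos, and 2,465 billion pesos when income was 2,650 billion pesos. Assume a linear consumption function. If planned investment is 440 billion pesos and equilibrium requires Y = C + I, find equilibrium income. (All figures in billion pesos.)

Y = 3500

MPC = (2465 − 1765)/(2650 − 1650) = 700/1000 = 0.7
a = 1765 − 0.7(1650) = 610
Equilibrium: Y = 610 + 0.7Y + 440
0.3Y = 1050, so Y = 1050/0.3 = 3500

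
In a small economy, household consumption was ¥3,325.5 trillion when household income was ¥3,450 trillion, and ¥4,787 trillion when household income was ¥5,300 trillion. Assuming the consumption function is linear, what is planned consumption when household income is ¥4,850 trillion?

C = 4431.5

MPC = (4787 − 3325.5)/(5300 − 3450) = 1461.5/1850 = 0.79
a = 3325.5 − 0.79(3450) = 3325.5 − 2725.5 = 600
C = 600 + 0.79(4850) = 600 + 3831.5 = 4431.5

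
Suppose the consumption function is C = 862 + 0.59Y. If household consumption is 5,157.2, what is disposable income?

Y = 7280

862 + 0.59Y = 5157.2
0.59Y = 4295.2, so Y = 4295.2/0.59 = 7280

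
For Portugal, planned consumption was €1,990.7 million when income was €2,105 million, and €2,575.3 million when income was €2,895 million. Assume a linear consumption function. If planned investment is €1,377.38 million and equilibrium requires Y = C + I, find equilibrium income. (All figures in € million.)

MPC = (2575.3 − 1990.7)/(2895 − 2105) = 584.6/790 = 0.74
a = 1990.7 − 0.74(2105) = 433
Equilibrium: Y = 433 + 0.74Y + 1377.38
0.26Y = 1810.38, so Y = 1810.38/0.26 = 6963

Y = 6963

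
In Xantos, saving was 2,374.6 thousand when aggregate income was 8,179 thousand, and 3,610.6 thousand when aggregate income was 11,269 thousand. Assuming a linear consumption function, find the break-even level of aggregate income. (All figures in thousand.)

MPS = ΔS/ΔY = (3610.6 − 2374.6)/(11269 − 8179) = 1236/3090 = 0.4
MPC = 1 − MPS = 0.6
From S(8179) = 2374.6: −a + 0.4(8179) = 2374.6, so a = 3271.6 − 2374.6 = 897
Break-even (S = 0): Y = a/MPS = 897/0.4 = 2242.5

Y = 2242.5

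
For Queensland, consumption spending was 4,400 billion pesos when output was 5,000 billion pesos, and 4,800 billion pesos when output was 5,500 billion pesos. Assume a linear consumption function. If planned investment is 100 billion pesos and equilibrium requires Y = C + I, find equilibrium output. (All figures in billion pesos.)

MPC = (4800 − 4400)/(5500 − 5000) = 400/500 = 0.8
a = 4400 − 0.8(5000) = 400
Equilibrium: Y = 400 + 0.8Y + 100
0.2Y = 500, so Y = 500/0.2 = 2500

Y = 2500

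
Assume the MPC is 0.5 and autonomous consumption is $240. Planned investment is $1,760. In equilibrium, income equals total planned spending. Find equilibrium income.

Y = 4000

Y = C + I = 240 + 0.5Y + 1760
Y − 0.5Y = 2000
0.5Y = 2000, so Y = 2000/0.5 = 4000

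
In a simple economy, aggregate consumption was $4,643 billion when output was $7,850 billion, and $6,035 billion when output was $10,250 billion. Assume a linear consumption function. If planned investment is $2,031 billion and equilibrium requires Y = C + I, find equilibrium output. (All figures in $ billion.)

Y = 5050

MPC = (6035 − 4643)/(10250 − 7850) = 1392/2400 = 0.58
a = 4643 − 0.58(7850) = 90
Equilibrium: Y = 90 + 0.58Y + 2031
0.42Y = 2121, so Y = 2121/0.42 = 5050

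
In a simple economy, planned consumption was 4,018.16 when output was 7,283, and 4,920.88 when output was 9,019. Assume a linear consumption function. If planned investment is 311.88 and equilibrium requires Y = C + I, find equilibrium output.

MPC = (4920.88 − 4018.16)/(9019 − 7283) = 902.72/1736 = 0.52
a = 4018.16 − 0.52(7283) = 231
Equilibrium: Y = 231 + 0.52Y + 311.88
0.48Y = 542.88, so Y = 542.88/0.48 = 1131

Y = 1131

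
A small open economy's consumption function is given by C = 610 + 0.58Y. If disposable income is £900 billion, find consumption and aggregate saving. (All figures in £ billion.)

C = 1132; S = -232

C = 610 + 0.58(900) = 610 + 522 = 1132
S = Y − C = 900 − 1132 = -232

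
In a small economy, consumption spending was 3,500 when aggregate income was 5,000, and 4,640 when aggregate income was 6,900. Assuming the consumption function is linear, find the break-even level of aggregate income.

Y = 1250

MPC = (4640 − 3500)/(6900 − 5000) = 1140/1900 = 0.6
a = 3500 − 0.6(5000) = 3500 − 3000 = 500
Break-even: Y = a/(1−MPC) = 500/0.4 = 1250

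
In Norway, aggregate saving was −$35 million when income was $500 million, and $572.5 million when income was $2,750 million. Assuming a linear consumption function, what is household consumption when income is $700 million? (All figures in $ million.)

MPS = ΔS/ΔY = (572.5 − (-35))/(2750 − 500) = 607.5/2250 = 0.27
MPC = 1 − MPS = 0.73
Autonomous saving = -35 − 0.27(500) = -170, so a = 170
C = 170 + 0.73(700) = 170 + 511 = 681

C = 681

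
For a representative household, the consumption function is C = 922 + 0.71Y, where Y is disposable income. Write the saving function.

S = Y − C = Y − (922 + 0.71Y) = -922 + (1 − 0.71)Y

S = -922 + 0.29Y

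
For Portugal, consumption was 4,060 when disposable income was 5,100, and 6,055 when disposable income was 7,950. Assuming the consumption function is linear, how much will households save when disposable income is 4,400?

S = 830

MPC = (6055 − 4060)/(7950 − 5100) = 1995/2850 = 0.7
a = 4060 − 0.7(5100) = 4060 − 3570 = 490
C = 490 + 0.7(4400) = 3570
S = 4400 − 3570 = 830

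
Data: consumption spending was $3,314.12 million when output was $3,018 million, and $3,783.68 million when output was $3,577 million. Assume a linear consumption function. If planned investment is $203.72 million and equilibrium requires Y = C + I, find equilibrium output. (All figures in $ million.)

MPC = (3783.68 − 3314.12)/(3577 − 3018) = 469.56/559 = 0.84
a = 3314.12 − 0.84(3018) = 779
Equilibrium: Y = 779 + 0.84Y + 203.72
0.16Y = 982.72, so Y = 982.72/0.16 = 6142

Y = 6142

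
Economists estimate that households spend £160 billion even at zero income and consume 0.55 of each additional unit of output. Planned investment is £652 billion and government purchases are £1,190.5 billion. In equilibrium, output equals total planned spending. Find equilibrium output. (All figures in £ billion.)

Y = C + I + G = 160 + 0.55Y + 652 + 1190.5
Y − 0.55Y = 2002.5
0.45Y = 2002.5, so Y = 2002.5/0.45 = 4450

Y = 4450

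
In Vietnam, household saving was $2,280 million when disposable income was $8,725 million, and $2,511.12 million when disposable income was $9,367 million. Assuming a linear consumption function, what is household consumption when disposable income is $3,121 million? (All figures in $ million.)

MPS = ΔS/ΔY = (2511.12 − 2280)/(9367 − 8725) = 231.12/642 = 0.36
MPC = 1 − MPS = 0.64
Autonomous saving = 2280 − 0.36(8725) = -861, so a = 861
C = 861 + 0.64(3121) = 861 + 1997.44 = 2858.44

C = 2858.44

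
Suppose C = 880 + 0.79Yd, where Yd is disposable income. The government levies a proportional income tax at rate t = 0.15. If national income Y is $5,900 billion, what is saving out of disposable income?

S = 173.15

Yd = (1 − 0.15)(5900) = 0.85(5900) = 5015
C = 880 + 0.79(5015) = 880 + 3961.85 = 4841.85
S = Yd − C = 5015 − 4841.85 = 173.15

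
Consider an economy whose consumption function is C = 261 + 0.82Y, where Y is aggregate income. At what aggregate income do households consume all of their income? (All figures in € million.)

Y = 1450

At break-even, C = Y: 261 + 0.82Y = Y
0.18Y = 261, so Y = 261/0.18 = 1450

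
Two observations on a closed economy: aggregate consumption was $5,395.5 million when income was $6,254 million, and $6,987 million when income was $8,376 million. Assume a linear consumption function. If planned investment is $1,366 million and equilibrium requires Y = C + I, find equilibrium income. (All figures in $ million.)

MPC = (6987 − 5395.5)/(8376 − 6254) = 1591.5/2122 = 0.75
a = 5395.5 − 0.75(6254) = 705
Equilibrium: Y = 705 + 0.75Y + 1366
0.25Y = 2071, so Y = 2071/0.25 = 8284

Y = 8284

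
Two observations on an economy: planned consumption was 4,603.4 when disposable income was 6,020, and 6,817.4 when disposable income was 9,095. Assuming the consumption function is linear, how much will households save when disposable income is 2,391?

S = 400.48

MPC = (6817.4 − 4603.4)/(9095 − 6020) = 2214/3075 = 0.72
a = 4603.4 − 0.72(6020) = 4603.4 − 4334.4 = 269
C = 269 + 0.72(2391) = 1990.52
S = 2391 − 1990.52 = 400.48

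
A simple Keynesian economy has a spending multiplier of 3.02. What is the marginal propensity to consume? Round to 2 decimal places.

k = 1/(1 − MPC), so 1 − MPC = 1/k = 1/3.02 = 0.3311
MPC = 1 − 0.3311 = 0.67

MPC = 0.67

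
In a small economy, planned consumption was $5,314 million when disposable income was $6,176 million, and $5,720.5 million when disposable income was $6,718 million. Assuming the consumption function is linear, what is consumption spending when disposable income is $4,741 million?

MPC = (5720.5 − 5314)/(6718 − 6176) = 406.5/542 = 0.75
a = 5314 − 0.75(6176) = 5314 − 4632 = 682
C = 682 + 0.75(4741) = 682 + 3555.75 = 4237.75

C = 4237.75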